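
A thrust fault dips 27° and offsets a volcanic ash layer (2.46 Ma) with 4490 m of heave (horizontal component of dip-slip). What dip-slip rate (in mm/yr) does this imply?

dip-slip = heave / cos(dip) = 4490 m / cos(27°) = 5039 m
rate = 5039 m / 2.46 Ma = 0.00205 m/yr = 2.05 mm/yr

2.05 mm/yr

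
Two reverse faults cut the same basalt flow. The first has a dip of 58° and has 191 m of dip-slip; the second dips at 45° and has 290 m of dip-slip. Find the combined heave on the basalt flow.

306 m

heave_A = 191 × cos(58°) = 101.2 m
heave_B = 290 × cos(45°) = 205.1 m
total = 101.2 + 205.1 = 306 m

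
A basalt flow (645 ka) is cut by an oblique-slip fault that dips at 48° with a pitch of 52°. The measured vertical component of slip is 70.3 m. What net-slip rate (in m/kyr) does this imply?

0.186 m/kyr

dip-slip = throw / sin(dip) = 70.3 / sin(48°) = 94.60 m
net slip = dip-slip / sin(rake) = 94.60 / sin(52°) = 120 m
rate = 120 m / 645 ka = 0.000186 m/yr = 0.186 m/kyr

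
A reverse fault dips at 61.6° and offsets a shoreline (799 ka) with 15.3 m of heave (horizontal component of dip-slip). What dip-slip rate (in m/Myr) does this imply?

dip-slip = heave / cos(dip) = 15.3 m / cos(61.6°) = 32.17 m
rate = 32.17 m / 799 ka = 0.0000403 m/yr = 40.3 m/Myr

40.3 m/Myr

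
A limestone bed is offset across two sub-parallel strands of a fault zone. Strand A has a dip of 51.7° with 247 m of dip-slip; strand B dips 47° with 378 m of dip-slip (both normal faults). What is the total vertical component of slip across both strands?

470 m

throw_A = 247 × sin(51.7°) = 193.8 m
throw_B = 378 × sin(47°) = 276.5 m
total = 193.8 + 276.5 = 470 m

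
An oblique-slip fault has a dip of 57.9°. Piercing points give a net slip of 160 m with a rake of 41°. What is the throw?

dip-slip = net slip × sin(rake) = 160 m × sin(41°) = 105 m
throw = dip-slip × sin(dip) = 105 × sin(57.9°) = 88.9 m

88.9 m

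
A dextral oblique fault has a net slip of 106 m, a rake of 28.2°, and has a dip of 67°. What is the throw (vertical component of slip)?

dip-slip = net slip × sin(rake) = 106 m × sin(28.2°) = 50.09 m
throw = dip-slip × sin(dip) = 50.09 × sin(67°) = 46.1 m

46.1 m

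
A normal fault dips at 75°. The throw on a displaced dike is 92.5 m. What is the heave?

24.8 m

heave = throw / tan(dip) = 92.5 / tan(75°) = 24.8 m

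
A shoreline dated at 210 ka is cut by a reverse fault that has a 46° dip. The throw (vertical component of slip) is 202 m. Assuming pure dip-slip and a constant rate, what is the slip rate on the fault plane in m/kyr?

1.34 m/kyr

dip-slip = throw / sin(dip) = 202 m / sin(46°) = 280.8 m
rate = 280.8 m / 210 ka = 0.00134 m/yr = 1.34 m/kyr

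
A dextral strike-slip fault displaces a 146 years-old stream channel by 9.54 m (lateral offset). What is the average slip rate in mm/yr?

rate = 9.54 m / 146 years = 0.0653 m/yr = 65.3 mm/yr

65.3 mm/yr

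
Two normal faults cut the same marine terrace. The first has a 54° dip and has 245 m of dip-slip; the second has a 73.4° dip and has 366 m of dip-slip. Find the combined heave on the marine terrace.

heave_A = 245 × cos(54°) = 144 m
heave_B = 366 × cos(73.4°) = 104.6 m
total = 144 + 104.6 = 249 m

249 m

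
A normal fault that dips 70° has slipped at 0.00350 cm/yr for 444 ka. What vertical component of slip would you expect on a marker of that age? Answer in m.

14.6 m

dip-slip = rate × time = 0.00350 cm/yr × 444 ka = 15.54 m
throw = dip-slip × sin(dip) = 15.54 × sin(70°) = 14.6 m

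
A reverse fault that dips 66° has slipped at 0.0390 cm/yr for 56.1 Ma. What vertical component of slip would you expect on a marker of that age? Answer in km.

20 km

dip-slip = rate × time = 0.0390 cm/yr × 56.1 Ma = 21880 m
throw = dip-slip × sin(dip) = 21880 × sin(66°) = 20000 m = 20 km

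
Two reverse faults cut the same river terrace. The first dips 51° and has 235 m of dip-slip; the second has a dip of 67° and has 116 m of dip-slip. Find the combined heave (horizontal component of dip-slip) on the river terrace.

heave_A = 235 × cos(51°) = 147.9 m
heave_B = 116 × cos(67°) = 45.32 m
total = 147.9 + 45.32 = 193 m

193 m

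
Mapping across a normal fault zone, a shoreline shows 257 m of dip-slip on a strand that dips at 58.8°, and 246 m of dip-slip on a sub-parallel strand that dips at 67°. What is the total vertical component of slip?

446 m

throw_A = 257 × sin(58.8°) = 219.8 m
throw_B = 246 × sin(67°) = 226.4 m
total = 219.8 + 226.4 = 446 m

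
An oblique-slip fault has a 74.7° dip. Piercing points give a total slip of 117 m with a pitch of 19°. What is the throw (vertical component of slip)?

36.7 m

dip-slip = net slip × sin(rake) = 117 m × sin(19°) = 38.09 m
throw = dip-slip × sin(dip) = 38.09 × sin(74.7°) = 36.7 m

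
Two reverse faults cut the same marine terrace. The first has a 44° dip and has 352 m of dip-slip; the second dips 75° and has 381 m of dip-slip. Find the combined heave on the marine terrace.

352 m

heave_A = 352 × cos(44°) = 253.2 m
heave_B = 381 × cos(75°) = 98.61 m
total = 253.2 + 98.61 = 352 m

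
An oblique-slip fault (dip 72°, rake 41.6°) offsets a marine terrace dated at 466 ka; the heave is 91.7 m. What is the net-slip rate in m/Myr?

dip-slip = heave / cos(dip) = 91.7 / cos(72°) = 296.7 m
net slip = dip-slip / sin(rake) = 296.7 / sin(41.6°) = 447 m
rate = 447 m / 466 ka = 0.000959 m/yr = 959 m/Myr

959 m/Myr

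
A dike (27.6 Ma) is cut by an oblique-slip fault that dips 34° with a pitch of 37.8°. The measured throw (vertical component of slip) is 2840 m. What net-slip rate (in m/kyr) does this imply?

dip-slip = throw / sin(dip) = 2840 / sin(34°) = 5079 m
net slip = dip-slip / sin(rake) = 5079 / sin(37.8°) = 8286 m
rate = 8286 m / 27.6 Ma = 0.000300 m/yr = 0.300 m/kyr

0.300 m/kyr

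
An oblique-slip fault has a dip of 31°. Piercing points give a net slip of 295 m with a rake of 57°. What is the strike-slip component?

161 m

strike-slip = net slip × cos(rake) = 295 m × cos(57°) = 161 m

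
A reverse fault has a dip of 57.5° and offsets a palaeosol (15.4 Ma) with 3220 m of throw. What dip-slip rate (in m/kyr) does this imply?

dip-slip = throw / sin(dip) = 3220 m / sin(57.5°) = 3818 m
rate = 3818 m / 15.4 Ma = 0.000248 m/yr = 0.248 m/kyr

0.248 m/kyr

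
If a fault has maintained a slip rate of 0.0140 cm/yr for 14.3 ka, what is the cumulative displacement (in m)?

slip = rate × time = 0.0140 cm/yr × 14.3 ka = 2 m

2 m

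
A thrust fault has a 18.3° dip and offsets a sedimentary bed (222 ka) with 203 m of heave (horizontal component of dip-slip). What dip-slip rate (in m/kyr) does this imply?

dip-slip = heave / cos(dip) = 203 m / cos(18.3°) = 213.8 m
rate = 213.8 m / 222 ka = 0.000963 m/yr = 0.963 m/kyr

0.963 m/kyr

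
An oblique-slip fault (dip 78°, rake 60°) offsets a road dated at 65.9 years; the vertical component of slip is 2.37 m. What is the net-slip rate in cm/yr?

dip-slip = throw / sin(dip) = 2.37 / sin(78°) = 2.423 m
net slip = dip-slip / sin(rake) = 2.423 / sin(60°) = 2.798 m
rate = 2.798 m / 65.9 years = 0.0425 m/yr = 4.25 cm/yr

4.25 cm/yr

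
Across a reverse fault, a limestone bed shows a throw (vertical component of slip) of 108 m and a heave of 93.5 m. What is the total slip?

net slip = √(throw² + heave²) = √(108² + 93.5²) = 143 m

143 m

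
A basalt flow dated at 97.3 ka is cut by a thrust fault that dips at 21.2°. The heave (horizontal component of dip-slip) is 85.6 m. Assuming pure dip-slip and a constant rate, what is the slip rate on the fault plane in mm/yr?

0.944 mm/yr

dip-slip = heave / cos(dip) = 85.6 m / cos(21.2°) = 91.81 m
rate = 91.81 m / 97.3 ka = 0.000944 m/yr = 0.944 mm/yr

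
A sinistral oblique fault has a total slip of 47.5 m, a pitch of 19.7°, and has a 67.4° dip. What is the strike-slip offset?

strike-slip = net slip × cos(rake) = 47.5 m × cos(19.7°) = 44.7 m

44.7 m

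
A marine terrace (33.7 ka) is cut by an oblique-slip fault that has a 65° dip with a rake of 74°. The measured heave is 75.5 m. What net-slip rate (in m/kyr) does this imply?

dip-slip = heave / cos(dip) = 75.5 / cos(65°) = 178.6 m
net slip = dip-slip / sin(rake) = 178.6 / sin(74°) = 185.8 m
rate = 185.8 m / 33.7 ka = 0.00551 m/yr = 5.51 m/kyr

5.51 m/kyr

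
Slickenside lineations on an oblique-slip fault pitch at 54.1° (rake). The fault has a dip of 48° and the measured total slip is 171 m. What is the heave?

92.7 m

dip-slip = net slip × sin(rake) = 171 m × sin(54.1°) = 138.5 m
heave = dip-slip × cos(dip) = 138.5 × cos(48°) = 92.7 m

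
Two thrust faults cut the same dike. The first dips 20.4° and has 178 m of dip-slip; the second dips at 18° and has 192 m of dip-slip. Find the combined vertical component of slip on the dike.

121 m

throw_A = 178 × sin(20.4°) = 62.05 m
throw_B = 192 × sin(18°) = 59.33 m
total = 62.05 + 59.33 = 121 m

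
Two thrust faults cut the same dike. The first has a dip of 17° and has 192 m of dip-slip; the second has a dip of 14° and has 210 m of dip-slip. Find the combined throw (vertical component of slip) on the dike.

107 m

throw_A = 192 × sin(17°) = 56.14 m
throw_B = 210 × sin(14°) = 50.80 m
total = 56.14 + 50.80 = 107 m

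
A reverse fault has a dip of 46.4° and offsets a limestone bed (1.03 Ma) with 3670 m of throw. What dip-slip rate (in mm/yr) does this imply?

dip-slip = throw / sin(dip) = 3670 m / sin(46.4°) = 5068 m
rate = 5068 m / 1.03 Ma = 0.00492 m/yr = 4.92 mm/yr

4.92 mm/yr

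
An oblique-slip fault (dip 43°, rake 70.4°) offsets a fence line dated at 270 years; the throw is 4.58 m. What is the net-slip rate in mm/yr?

26.4 mm/yr

dip-slip = throw / sin(dip) = 4.58 / sin(43°) = 6.716 m
net slip = dip-slip / sin(rake) = 6.716 / sin(70.4°) = 7.129 m
rate = 7.129 m / 270 years = 0.0264 m/yr = 26.4 mm/yr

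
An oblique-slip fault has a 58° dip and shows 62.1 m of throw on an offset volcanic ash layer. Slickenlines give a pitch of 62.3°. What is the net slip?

dip-slip = throw / sin(dip) = 62.1 / sin(58°) = 73.23 m
net slip = dip-slip / sin(rake) = 73.23 / sin(62.3°) = 82.7 m

82.7 m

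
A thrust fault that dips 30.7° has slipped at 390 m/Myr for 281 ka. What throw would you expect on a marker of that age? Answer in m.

dip-slip = rate × time = 390 m/Myr × 281 ka = 109.6 m
throw = dip-slip × sin(dip) = 109.6 × sin(30.7°) = 56 m

56 m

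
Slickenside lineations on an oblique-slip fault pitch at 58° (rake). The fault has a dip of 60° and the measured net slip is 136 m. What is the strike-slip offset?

strike-slip = net slip × cos(rake) = 136 m × cos(58°) = 72.1 m

72.1 m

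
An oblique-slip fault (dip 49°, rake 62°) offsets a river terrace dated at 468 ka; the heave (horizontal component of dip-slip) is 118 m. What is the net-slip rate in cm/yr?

0.0435 cm/yr

dip-slip = heave / cos(dip) = 118 / cos(49°) = 179.9 m
net slip = dip-slip / sin(rake) = 179.9 / sin(62°) = 203.7 m
rate = 203.7 m / 468 ka = 0.000435 m/yr = 0.0435 cm/yr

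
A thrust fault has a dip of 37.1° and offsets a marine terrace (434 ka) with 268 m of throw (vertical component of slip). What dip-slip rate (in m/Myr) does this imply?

1020 m/Myr

dip-slip = throw / sin(dip) = 268 m / sin(37.1°) = 444.3 m
rate = 444.3 m / 434 ka = 0.00102 m/yr = 1020 m/Myr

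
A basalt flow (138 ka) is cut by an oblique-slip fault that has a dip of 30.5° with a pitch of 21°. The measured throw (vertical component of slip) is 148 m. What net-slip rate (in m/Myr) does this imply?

5900 m/Myr

dip-slip = throw / sin(dip) = 148 / sin(30.5°) = 291.6 m
net slip = dip-slip / sin(rake) = 291.6 / sin(21°) = 813.7 m
rate = 813.7 m / 138 ka = 0.00590 m/yr = 5900 m/Myr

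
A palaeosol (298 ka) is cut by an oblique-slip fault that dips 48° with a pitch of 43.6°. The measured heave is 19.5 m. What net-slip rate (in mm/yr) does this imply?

dip-slip = heave / cos(dip) = 19.5 / cos(48°) = 29.14 m
net slip = dip-slip / sin(rake) = 29.14 / sin(43.6°) = 42.26 m
rate = 42.26 m / 298 ka = 0.000142 m/yr = 0.142 mm/yr

0.142 mm/yr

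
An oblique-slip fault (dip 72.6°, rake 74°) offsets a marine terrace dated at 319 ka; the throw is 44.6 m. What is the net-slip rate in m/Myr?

152 m/Myr

dip-slip = throw / sin(dip) = 44.6 / sin(72.6°) = 46.74 m
net slip = dip-slip / sin(rake) = 46.74 / sin(74°) = 48.62 m
rate = 48.62 m / 319 ka = 0.000152 m/yr = 152 m/Myr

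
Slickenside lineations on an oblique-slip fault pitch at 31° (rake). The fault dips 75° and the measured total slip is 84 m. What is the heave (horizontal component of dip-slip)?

11.2 m

dip-slip = net slip × sin(rake) = 84 m × sin(31°) = 43.26 m
heave = dip-slip × cos(dip) = 43.26 × cos(75°) = 11.2 m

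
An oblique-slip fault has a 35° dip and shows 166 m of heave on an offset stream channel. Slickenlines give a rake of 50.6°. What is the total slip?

dip-slip = heave / cos(dip) = 166 / cos(35°) = 202.6 m
net slip = dip-slip / sin(rake) = 202.6 / sin(50.6°) = 262 m

262 m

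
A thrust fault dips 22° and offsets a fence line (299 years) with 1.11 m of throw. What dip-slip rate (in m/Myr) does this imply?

9910 m/Myr

dip-slip = throw / sin(dip) = 1.11 m / sin(22°) = 2.963 m
rate = 2.963 m / 299 years = 0.00991 m/yr = 9910 m/Myr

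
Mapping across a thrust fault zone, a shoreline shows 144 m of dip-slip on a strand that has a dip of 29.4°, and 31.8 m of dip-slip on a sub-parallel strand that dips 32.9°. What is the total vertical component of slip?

88 m

throw_A = 144 × sin(29.4°) = 70.69 m
throw_B = 31.8 × sin(32.9°) = 17.27 m
total = 70.69 + 17.27 = 88 m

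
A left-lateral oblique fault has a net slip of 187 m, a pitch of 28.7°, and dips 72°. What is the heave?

dip-slip = net slip × sin(rake) = 187 m × sin(28.7°) = 89.80 m
heave = dip-slip × cos(dip) = 89.80 × cos(72°) = 27.8 m

27.8 m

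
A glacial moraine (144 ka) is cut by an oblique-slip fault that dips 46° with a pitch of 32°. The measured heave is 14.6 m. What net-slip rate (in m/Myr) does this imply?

275 m/Myr

dip-slip = heave / cos(dip) = 14.6 / cos(46°) = 21.02 m
net slip = dip-slip / sin(rake) = 21.02 / sin(32°) = 39.66 m
rate = 39.66 m / 144 ka = 0.000275 m/yr = 275 m/Myr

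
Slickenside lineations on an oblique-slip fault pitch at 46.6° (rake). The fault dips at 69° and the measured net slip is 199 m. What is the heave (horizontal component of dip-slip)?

51.8 m

dip-slip = net slip × sin(rake) = 199 m × sin(46.6°) = 144.6 m
heave = dip-slip × cos(dip) = 144.6 × cos(69°) = 51.8 m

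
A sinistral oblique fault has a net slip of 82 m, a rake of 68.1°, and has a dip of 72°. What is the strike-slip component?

strike-slip = net slip × cos(rake) = 82 m × cos(68.1°) = 30.6 m

30.6 m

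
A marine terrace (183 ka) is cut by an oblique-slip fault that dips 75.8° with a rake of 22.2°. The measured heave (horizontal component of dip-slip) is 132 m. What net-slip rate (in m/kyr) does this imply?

dip-slip = heave / cos(dip) = 132 / cos(75.8°) = 538.1 m
net slip = dip-slip / sin(rake) = 538.1 / sin(22.2°) = 1424 m
rate = 1424 m / 183 ka = 0.00778 m/yr = 7.78 m/kyr

7.78 m/kyr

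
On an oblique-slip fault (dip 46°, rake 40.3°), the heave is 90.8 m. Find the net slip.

dip-slip = heave / cos(dip) = 90.8 / cos(46°) = 130.7 m
net slip = dip-slip / sin(rake) = 130.7 / sin(40.3°) = 202 m

202 m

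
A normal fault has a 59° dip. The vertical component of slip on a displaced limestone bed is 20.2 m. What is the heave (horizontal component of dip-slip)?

12.1 m

heave = throw / tan(dip) = 20.2 / tan(59°) = 12.1 m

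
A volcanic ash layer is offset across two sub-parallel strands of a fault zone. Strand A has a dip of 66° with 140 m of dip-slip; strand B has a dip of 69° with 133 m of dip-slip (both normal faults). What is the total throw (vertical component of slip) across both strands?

throw_A = 140 × sin(66°) = 127.9 m
throw_B = 133 × sin(69°) = 124.2 m
total = 127.9 + 124.2 = 252 m

252 m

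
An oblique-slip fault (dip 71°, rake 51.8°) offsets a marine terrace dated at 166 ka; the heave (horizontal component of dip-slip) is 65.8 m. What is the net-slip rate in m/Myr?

1550 m/Myr

dip-slip = heave / cos(dip) = 65.8 / cos(71°) = 202.1 m
net slip = dip-slip / sin(rake) = 202.1 / sin(51.8°) = 257.2 m
rate = 257.2 m / 166 ka = 0.00155 m/yr = 1550 m/Myr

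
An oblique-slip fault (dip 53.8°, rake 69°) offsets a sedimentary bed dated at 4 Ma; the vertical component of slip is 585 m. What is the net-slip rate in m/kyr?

0.194 m/kyr

dip-slip = throw / sin(dip) = 585 / sin(53.8°) = 724.9 m
net slip = dip-slip / sin(rake) = 724.9 / sin(69°) = 776.5 m
rate = 776.5 m / 4 Ma = 0.000194 m/yr = 0.194 m/kyr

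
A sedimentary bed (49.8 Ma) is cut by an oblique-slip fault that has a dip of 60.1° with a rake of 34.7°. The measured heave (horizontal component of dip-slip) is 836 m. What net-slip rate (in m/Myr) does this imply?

59.2 m/Myr

dip-slip = heave / cos(dip) = 836 / cos(60.1°) = 1677 m
net slip = dip-slip / sin(rake) = 1677 / sin(34.7°) = 2946 m
rate = 2946 m / 49.8 Ma = 0.0000592 m/yr = 59.2 m/Myr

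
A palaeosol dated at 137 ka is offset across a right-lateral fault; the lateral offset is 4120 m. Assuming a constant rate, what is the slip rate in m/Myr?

30100 m/Myr

rate = 4120 m / 137 ka = 0.0301 m/yr = 30100 m/Myr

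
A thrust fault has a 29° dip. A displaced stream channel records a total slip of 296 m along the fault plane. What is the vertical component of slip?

throw = dip-slip × sin(dip) = 296 m × sin(29°) = 144 m

144 m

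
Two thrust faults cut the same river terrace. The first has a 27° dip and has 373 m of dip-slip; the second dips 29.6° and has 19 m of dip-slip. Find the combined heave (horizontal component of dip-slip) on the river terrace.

349 m

heave_A = 373 × cos(27°) = 332.3 m
heave_B = 19 × cos(29.6°) = 16.52 m
total = 332.3 + 16.52 = 349 m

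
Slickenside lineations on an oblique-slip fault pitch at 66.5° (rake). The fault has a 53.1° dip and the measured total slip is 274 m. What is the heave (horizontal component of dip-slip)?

151 m

dip-slip = net slip × sin(rake) = 274 m × sin(66.5°) = 251.3 m
heave = dip-slip × cos(dip) = 251.3 × cos(53.1°) = 151 m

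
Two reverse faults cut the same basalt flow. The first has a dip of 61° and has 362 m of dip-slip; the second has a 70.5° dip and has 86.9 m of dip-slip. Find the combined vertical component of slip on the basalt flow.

throw_A = 362 × sin(61°) = 316.6 m
throw_B = 86.9 × sin(70.5°) = 81.92 m
total = 316.6 + 81.92 = 399 m

399 m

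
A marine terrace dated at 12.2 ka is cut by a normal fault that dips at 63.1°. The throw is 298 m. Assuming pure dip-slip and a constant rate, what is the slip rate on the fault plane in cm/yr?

dip-slip = throw / sin(dip) = 298 m / sin(63.1°) = 334.2 m
rate = 334.2 m / 12.2 ka = 0.0274 m/yr = 2.74 cm/yr

2.74 cm/yr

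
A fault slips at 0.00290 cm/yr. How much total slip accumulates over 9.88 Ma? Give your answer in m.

287 m

slip = rate × time = 0.00290 cm/yr × 9.88 Ma = 287 m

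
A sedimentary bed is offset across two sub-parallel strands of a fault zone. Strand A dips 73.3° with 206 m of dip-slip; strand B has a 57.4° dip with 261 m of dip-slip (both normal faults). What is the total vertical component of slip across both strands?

throw_A = 206 × sin(73.3°) = 197.3 m
throw_B = 261 × sin(57.4°) = 219.9 m
total = 197.3 + 219.9 = 417 m

417 m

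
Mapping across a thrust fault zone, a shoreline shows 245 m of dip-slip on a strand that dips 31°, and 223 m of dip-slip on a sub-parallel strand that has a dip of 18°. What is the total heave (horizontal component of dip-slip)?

422 m

heave_A = 245 × cos(31°) = 210 m
heave_B = 223 × cos(18°) = 212.1 m
total = 210 + 212.1 = 422 m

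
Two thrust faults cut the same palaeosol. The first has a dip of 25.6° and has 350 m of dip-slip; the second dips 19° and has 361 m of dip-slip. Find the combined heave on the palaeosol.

heave_A = 350 × cos(25.6°) = 315.6 m
heave_B = 361 × cos(19°) = 341.3 m
total = 315.6 + 341.3 = 657 m

657 m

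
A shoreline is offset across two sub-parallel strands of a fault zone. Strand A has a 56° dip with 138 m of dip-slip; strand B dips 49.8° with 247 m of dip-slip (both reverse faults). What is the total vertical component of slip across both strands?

throw_A = 138 × sin(56°) = 114.4 m
throw_B = 247 × sin(49.8°) = 188.7 m
total = 114.4 + 188.7 = 303 m

303 m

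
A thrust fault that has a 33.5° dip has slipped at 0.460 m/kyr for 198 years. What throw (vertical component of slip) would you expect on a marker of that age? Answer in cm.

5.03 cm

dip-slip = rate × time = 0.460 m/kyr × 198 years = 0.09108 m
throw = dip-slip × sin(dip) = 0.09108 × sin(33.5°) = 0.0503 m = 5.03 cm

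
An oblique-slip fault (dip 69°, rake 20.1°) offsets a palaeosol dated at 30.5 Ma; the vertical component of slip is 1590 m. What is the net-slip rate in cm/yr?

dip-slip = throw / sin(dip) = 1590 / sin(69°) = 1703 m
net slip = dip-slip / sin(rake) = 1703 / sin(20.1°) = 4956 m
rate = 4956 m / 30.5 Ma = 0.000162 m/yr = 0.0162 cm/yr

0.0162 cm/yr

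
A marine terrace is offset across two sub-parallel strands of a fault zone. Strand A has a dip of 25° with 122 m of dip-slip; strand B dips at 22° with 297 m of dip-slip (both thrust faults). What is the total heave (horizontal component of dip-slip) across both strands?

heave_A = 122 × cos(25°) = 110.6 m
heave_B = 297 × cos(22°) = 275.4 m
total = 110.6 + 275.4 = 386 m

386 m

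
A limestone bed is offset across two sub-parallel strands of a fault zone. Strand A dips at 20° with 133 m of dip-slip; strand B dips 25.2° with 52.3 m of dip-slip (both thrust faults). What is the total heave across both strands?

172 m

heave_A = 133 × cos(20°) = 125 m
heave_B = 52.3 × cos(25.2°) = 47.32 m
total = 125 + 47.32 = 172 m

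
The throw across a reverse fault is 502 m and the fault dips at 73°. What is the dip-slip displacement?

dip-slip = throw / sin(dip) = 502 / sin(73°) = 525 m

525 m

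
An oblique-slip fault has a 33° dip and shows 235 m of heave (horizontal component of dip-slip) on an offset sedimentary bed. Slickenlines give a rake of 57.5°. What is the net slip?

332 m

dip-slip = heave / cos(dip) = 235 / cos(33°) = 280.2 m
net slip = dip-slip / sin(rake) = 280.2 / sin(57.5°) = 332 m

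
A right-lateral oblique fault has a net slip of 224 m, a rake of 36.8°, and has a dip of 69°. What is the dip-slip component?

134 m

dip-slip = net slip × sin(rake) = 224 m × sin(36.8°) = 134 m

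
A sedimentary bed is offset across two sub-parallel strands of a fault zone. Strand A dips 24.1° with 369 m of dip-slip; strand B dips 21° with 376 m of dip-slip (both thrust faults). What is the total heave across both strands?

688 m

heave_A = 369 × cos(24.1°) = 336.8 m
heave_B = 376 × cos(21°) = 351 m
total = 336.8 + 351 = 688 m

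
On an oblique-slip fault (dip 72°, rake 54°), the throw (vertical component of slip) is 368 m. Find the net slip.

478 m

dip-slip = throw / sin(dip) = 368 / sin(72°) = 386.9 m
net slip = dip-slip / sin(rake) = 386.9 / sin(54°) = 478 m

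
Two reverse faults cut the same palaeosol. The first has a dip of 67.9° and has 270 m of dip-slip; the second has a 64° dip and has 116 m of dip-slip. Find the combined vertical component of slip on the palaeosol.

354 m

throw_A = 270 × sin(67.9°) = 250.2 m
throw_B = 116 × sin(64°) = 104.3 m
total = 250.2 + 104.3 = 354 m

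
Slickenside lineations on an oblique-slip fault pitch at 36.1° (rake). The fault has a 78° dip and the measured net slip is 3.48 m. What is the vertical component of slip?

dip-slip = net slip × sin(rake) = 3.48 m × sin(36.1°) = 2.050 m
throw = dip-slip × sin(dip) = 2.050 × sin(78°) = 2.01 m

2.01 m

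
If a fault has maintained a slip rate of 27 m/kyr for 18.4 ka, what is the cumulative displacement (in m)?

slip = rate × time = 27 m/kyr × 18.4 ka = 497 m

497 m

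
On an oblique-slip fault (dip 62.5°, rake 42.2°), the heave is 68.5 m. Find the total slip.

dip-slip = heave / cos(dip) = 68.5 / cos(62.5°) = 148.3 m
net slip = dip-slip / sin(rake) = 148.3 / sin(42.2°) = 221 m

221 m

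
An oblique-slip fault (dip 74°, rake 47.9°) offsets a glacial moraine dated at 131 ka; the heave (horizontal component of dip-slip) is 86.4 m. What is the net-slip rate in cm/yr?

0.322 cm/yr

dip-slip = heave / cos(dip) = 86.4 / cos(74°) = 313.5 m
net slip = dip-slip / sin(rake) = 313.5 / sin(47.9°) = 422.5 m
rate = 422.5 m / 131 ka = 0.00322 m/yr = 0.322 cm/yr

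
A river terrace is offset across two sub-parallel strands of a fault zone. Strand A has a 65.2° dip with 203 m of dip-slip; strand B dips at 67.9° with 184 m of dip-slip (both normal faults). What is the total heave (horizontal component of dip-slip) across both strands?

heave_A = 203 × cos(65.2°) = 85.15 m
heave_B = 184 × cos(67.9°) = 69.23 m
total = 85.15 + 69.23 = 154 m

154 m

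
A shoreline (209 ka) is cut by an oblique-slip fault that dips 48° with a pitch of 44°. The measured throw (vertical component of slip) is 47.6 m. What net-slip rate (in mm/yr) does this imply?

dip-slip = throw / sin(dip) = 47.6 / sin(48°) = 64.05 m
net slip = dip-slip / sin(rake) = 64.05 / sin(44°) = 92.21 m
rate = 92.21 m / 209 ka = 0.000441 m/yr = 0.441 mm/yr

0.441 mm/yr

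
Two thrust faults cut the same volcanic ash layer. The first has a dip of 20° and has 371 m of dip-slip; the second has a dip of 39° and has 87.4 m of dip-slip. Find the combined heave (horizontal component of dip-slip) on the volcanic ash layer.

heave_A = 371 × cos(20°) = 348.6 m
heave_B = 87.4 × cos(39°) = 67.92 m
total = 348.6 + 67.92 = 417 m

417 m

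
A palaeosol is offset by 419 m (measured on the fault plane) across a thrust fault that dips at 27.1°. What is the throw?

throw = dip-slip × sin(dip) = 419 m × sin(27.1°) = 191 m

191 m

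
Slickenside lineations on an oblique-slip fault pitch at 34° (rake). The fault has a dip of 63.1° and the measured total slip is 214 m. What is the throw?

107 m

dip-slip = net slip × sin(rake) = 214 m × sin(34°) = 119.7 m
throw = dip-slip × sin(dip) = 119.7 × sin(63.1°) = 107 m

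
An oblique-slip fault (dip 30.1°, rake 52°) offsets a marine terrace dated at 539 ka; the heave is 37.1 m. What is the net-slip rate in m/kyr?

dip-slip = heave / cos(dip) = 37.1 / cos(30.1°) = 42.88 m
net slip = dip-slip / sin(rake) = 42.88 / sin(52°) = 54.42 m
rate = 54.42 m / 539 ka = 0.000101 m/yr = 0.101 m/kyr

0.101 m/kyr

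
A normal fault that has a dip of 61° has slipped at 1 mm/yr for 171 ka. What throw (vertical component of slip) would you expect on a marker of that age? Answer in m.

150 m

dip-slip = rate × time = 1 mm/yr × 171 ka = 171 m
throw = dip-slip × sin(dip) = 171 × sin(61°) = 150 m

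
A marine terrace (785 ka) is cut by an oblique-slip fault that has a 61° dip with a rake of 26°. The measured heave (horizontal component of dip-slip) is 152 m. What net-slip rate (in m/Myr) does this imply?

911 m/Myr

dip-slip = heave / cos(dip) = 152 / cos(61°) = 313.5 m
net slip = dip-slip / sin(rake) = 313.5 / sin(26°) = 715.2 m
rate = 715.2 m / 785 ka = 0.000911 m/yr = 911 m/Myr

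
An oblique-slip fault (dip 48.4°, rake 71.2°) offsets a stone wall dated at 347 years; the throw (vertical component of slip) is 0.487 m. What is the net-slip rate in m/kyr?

dip-slip = throw / sin(dip) = 0.487 / sin(48.4°) = 0.6512 m
net slip = dip-slip / sin(rake) = 0.6512 / sin(71.2°) = 0.6879 m
rate = 0.6879 m / 347 years = 0.00198 m/yr = 1.98 m/kyr

1.98 m/kyr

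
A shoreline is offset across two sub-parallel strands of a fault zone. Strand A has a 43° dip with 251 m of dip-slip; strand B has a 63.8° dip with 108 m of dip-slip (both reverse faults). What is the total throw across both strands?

268 m

throw_A = 251 × sin(43°) = 171.2 m
throw_B = 108 × sin(63.8°) = 96.90 m
total = 171.2 + 96.90 = 268 m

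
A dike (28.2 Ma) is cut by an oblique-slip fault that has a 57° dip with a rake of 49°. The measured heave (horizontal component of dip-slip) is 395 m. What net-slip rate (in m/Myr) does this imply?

dip-slip = heave / cos(dip) = 395 / cos(57°) = 725.3 m
net slip = dip-slip / sin(rake) = 725.3 / sin(49°) = 961 m
rate = 961 m / 28.2 Ma = 0.0000341 m/yr = 34.1 m/Myr

34.1 m/Myr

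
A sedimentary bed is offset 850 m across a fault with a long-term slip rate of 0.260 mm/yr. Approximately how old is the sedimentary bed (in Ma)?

3.27 Ma

age = offset / rate = 850 m / (0.260 mm/yr) = 3.27e+06 yr = 3.27 Ma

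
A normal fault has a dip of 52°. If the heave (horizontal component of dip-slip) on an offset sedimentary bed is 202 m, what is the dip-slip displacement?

dip-slip = heave / cos(dip) = 202 / cos(52°) = 328 m

328 m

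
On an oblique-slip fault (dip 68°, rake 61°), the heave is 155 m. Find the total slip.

dip-slip = heave / cos(dip) = 155 / cos(68°) = 413.8 m
net slip = dip-slip / sin(rake) = 413.8 / sin(61°) = 473 m

473 m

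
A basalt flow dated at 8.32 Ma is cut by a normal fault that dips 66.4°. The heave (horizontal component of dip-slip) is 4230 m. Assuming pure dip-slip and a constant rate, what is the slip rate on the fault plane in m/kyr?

1.27 m/kyr

dip-slip = heave / cos(dip) = 4230 m / cos(66.4°) = 10570 m
rate = 10570 m / 8.32 Ma = 0.00127 m/yr = 1.27 m/kyr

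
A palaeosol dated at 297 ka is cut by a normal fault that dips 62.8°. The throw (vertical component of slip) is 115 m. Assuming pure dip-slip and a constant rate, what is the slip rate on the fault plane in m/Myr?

dip-slip = throw / sin(dip) = 115 m / sin(62.8°) = 129.3 m
rate = 129.3 m / 297 ka = 0.000435 m/yr = 435 m/Myr

435 m/Myr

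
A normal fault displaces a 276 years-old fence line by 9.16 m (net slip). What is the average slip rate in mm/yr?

33.2 mm/yr

rate = 9.16 m / 276 years = 0.0332 m/yr = 33.2 mm/yr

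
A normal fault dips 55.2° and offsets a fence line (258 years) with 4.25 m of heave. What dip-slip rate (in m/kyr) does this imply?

dip-slip = heave / cos(dip) = 4.25 m / cos(55.2°) = 7.447 m
rate = 7.447 m / 258 years = 0.0289 m/yr = 28.9 m/kyr

28.9 m/kyr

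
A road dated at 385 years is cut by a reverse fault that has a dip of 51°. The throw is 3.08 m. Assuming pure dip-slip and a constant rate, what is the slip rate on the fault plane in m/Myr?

10300 m/Myr

dip-slip = throw / sin(dip) = 3.08 m / sin(51°) = 3.963 m
rate = 3.963 m / 385 years = 0.0103 m/yr = 10300 m/Myr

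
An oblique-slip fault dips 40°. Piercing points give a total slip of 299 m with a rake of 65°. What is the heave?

dip-slip = net slip × sin(rake) = 299 m × sin(65°) = 271 m
heave = dip-slip × cos(dip) = 271 × cos(40°) = 208 m

208 m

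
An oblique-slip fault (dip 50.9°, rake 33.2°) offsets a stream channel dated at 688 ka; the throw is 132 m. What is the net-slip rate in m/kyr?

0.452 m/kyr

dip-slip = throw / sin(dip) = 132 / sin(50.9°) = 170.1 m
net slip = dip-slip / sin(rake) = 170.1 / sin(33.2°) = 310.6 m
rate = 310.6 m / 688 ka = 0.000452 m/yr = 0.452 m/kyr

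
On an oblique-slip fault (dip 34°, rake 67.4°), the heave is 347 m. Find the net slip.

453 m

dip-slip = heave / cos(dip) = 347 / cos(34°) = 418.6 m
net slip = dip-slip / sin(rake) = 418.6 / sin(67.4°) = 453 m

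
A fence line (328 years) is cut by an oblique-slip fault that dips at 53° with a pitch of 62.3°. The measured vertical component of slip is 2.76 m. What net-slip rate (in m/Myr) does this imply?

11900 m/Myr

dip-slip = throw / sin(dip) = 2.76 / sin(53°) = 3.456 m
net slip = dip-slip / sin(rake) = 3.456 / sin(62.3°) = 3.903 m
rate = 3.903 m / 328 years = 0.0119 m/yr = 11900 m/Myr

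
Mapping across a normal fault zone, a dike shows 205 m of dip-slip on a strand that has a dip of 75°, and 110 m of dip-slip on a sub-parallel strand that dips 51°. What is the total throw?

throw_A = 205 × sin(75°) = 198 m
throw_B = 110 × sin(51°) = 85.49 m
total = 198 + 85.49 = 284 m

284 m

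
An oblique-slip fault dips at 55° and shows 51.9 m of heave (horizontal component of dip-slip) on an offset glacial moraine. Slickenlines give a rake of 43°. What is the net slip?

133 m

dip-slip = heave / cos(dip) = 51.9 / cos(55°) = 90.48 m
net slip = dip-slip / sin(rake) = 90.48 / sin(43°) = 133 m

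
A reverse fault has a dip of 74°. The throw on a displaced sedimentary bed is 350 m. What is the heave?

100 m

heave = throw / tan(dip) = 350 / tan(74°) = 100 m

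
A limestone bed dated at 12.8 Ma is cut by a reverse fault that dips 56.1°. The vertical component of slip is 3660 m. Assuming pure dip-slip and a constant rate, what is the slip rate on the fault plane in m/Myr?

344 m/Myr

dip-slip = throw / sin(dip) = 3660 m / sin(56.1°) = 4410 m
rate = 4410 m / 12.8 Ma = 0.000344 m/yr = 344 m/Myr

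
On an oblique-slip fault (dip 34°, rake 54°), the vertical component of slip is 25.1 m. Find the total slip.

dip-slip = throw / sin(dip) = 25.1 / sin(34°) = 44.89 m
net slip = dip-slip / sin(rake) = 44.89 / sin(54°) = 55.5 m

55.5 m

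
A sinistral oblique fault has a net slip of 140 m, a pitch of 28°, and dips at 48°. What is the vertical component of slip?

dip-slip = net slip × sin(rake) = 140 m × sin(28°) = 65.73 m
throw = dip-slip × sin(dip) = 65.73 × sin(48°) = 48.8 m

48.8 m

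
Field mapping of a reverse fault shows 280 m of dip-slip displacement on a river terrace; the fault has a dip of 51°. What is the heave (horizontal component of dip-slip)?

176 m

heave = dip-slip × cos(dip) = 280 m × cos(51°) = 176 m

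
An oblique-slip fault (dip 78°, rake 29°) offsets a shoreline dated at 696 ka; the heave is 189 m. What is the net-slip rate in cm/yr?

0.269 cm/yr

dip-slip = heave / cos(dip) = 189 / cos(78°) = 909 m
net slip = dip-slip / sin(rake) = 909 / sin(29°) = 1875 m
rate = 1875 m / 696 ka = 0.00269 m/yr = 0.269 cm/yr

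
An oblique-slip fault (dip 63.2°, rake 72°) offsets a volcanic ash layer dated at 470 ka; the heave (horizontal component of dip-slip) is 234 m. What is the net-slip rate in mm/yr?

dip-slip = heave / cos(dip) = 234 / cos(63.2°) = 519 m
net slip = dip-slip / sin(rake) = 519 / sin(72°) = 545.7 m
rate = 545.7 m / 470 ka = 0.00116 m/yr = 1.16 mm/yr

1.16 mm/yr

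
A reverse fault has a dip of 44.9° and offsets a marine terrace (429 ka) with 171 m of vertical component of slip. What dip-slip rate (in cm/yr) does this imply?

dip-slip = throw / sin(dip) = 171 m / sin(44.9°) = 242.3 m
rate = 242.3 m / 429 ka = 0.000565 m/yr = 0.0565 cm/yr

0.0565 cm/yr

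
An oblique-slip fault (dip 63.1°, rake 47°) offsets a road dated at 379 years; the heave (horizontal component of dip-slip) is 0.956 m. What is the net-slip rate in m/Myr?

7620 m/Myr

dip-slip = heave / cos(dip) = 0.956 / cos(63.1°) = 2.113 m
net slip = dip-slip / sin(rake) = 2.113 / sin(47°) = 2.889 m
rate = 2.889 m / 379 years = 0.00762 m/yr = 7620 m/Myr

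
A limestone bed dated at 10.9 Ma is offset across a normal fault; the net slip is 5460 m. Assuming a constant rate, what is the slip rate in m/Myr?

rate = 5460 m / 10.9 Ma = 0.000501 m/yr = 501 m/Myr

501 m/Myr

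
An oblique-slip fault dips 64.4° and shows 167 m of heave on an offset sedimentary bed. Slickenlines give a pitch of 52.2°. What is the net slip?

489 m

dip-slip = heave / cos(dip) = 167 / cos(64.4°) = 386.5 m
net slip = dip-slip / sin(rake) = 386.5 / sin(52.2°) = 489 m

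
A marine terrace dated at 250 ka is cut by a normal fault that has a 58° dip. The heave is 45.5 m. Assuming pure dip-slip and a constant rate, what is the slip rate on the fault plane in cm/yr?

dip-slip = heave / cos(dip) = 45.5 m / cos(58°) = 85.86 m
rate = 85.86 m / 250 ka = 0.000343 m/yr = 0.0343 cm/yr

0.0343 cm/yr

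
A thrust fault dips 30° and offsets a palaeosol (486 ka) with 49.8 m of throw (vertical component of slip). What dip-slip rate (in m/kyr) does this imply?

dip-slip = throw / sin(dip) = 49.8 m / sin(30°) = 99.60 m
rate = 99.60 m / 486 ka = 0.000205 m/yr = 0.205 m/kyr

0.205 m/kyr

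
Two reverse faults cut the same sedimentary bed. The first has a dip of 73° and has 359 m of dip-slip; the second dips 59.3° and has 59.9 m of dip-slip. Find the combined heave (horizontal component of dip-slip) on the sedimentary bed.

heave_A = 359 × cos(73°) = 105 m
heave_B = 59.9 × cos(59.3°) = 30.58 m
total = 105 + 30.58 = 136 m

136 m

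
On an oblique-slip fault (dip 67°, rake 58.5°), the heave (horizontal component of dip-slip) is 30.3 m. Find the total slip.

90.9 m

dip-slip = heave / cos(dip) = 30.3 / cos(67°) = 77.55 m
net slip = dip-slip / sin(rake) = 77.55 / sin(58.5°) = 90.9 m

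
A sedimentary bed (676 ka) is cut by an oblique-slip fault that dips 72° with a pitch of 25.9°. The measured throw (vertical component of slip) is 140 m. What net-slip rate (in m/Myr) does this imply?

499 m/Myr

dip-slip = throw / sin(dip) = 140 / sin(72°) = 147.2 m
net slip = dip-slip / sin(rake) = 147.2 / sin(25.9°) = 337 m
rate = 337 m / 676 ka = 0.000499 m/yr = 499 m/Myr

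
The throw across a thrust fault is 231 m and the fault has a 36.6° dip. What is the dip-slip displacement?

dip-slip = throw / sin(dip) = 231 / sin(36.6°) = 387 m

387 m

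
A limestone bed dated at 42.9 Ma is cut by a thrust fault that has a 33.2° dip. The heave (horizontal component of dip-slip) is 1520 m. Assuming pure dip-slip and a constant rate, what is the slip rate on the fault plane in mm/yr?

dip-slip = heave / cos(dip) = 1520 m / cos(33.2°) = 1817 m
rate = 1817 m / 42.9 Ma = 0.0000423 m/yr = 0.0423 mm/yr

0.0423 mm/yr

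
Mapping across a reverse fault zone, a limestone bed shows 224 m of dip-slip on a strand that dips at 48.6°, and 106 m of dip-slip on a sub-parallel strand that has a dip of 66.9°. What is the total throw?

266 m

throw_A = 224 × sin(48.6°) = 168 m
throw_B = 106 × sin(66.9°) = 97.50 m
total = 168 + 97.50 = 266 m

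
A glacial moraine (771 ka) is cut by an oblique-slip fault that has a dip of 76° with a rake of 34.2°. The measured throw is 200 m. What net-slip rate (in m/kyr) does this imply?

dip-slip = throw / sin(dip) = 200 / sin(76°) = 206.1 m
net slip = dip-slip / sin(rake) = 206.1 / sin(34.2°) = 366.7 m
rate = 366.7 m / 771 ka = 0.000476 m/yr = 0.476 m/kyr

0.476 m/kyr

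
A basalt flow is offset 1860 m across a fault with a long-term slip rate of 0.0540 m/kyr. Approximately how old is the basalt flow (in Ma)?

age = offset / rate = 1860 m / (0.0540 m/kyr) = 3.44e+07 yr = 34.4 Ma

34.4 Ma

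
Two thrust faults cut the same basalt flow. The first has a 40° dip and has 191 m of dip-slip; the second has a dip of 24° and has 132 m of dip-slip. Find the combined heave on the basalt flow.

heave_A = 191 × cos(40°) = 146.3 m
heave_B = 132 × cos(24°) = 120.6 m
total = 146.3 + 120.6 = 267 m

267 m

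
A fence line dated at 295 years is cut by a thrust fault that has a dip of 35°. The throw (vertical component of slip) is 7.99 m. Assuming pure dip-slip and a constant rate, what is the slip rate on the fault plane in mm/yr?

dip-slip = throw / sin(dip) = 7.99 m / sin(35°) = 13.93 m
rate = 13.93 m / 295 years = 0.0472 m/yr = 47.2 mm/yr

47.2 mm/yr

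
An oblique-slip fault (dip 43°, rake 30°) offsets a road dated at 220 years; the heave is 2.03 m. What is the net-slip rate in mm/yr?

dip-slip = heave / cos(dip) = 2.03 / cos(43°) = 2.776 m
net slip = dip-slip / sin(rake) = 2.776 / sin(30°) = 5.551 m
rate = 5.551 m / 220 years = 0.0252 m/yr = 25.2 mm/yr

25.2 mm/yr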